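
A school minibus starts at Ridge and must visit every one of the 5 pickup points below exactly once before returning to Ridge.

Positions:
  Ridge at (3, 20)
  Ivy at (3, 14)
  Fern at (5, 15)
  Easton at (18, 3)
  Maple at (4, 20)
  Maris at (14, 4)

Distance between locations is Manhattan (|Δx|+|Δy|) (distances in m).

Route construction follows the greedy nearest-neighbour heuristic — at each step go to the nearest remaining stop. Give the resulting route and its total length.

68 m along Ridge → Maple → Fern → Ivy → Maris → Easton → Ridge.

From Ridge: distances to unvisited — Maple=1, Ivy=6, Fern=7, Maris=27, Easton=32. Nearest is Maple (1).
From Maple: distances to unvisited — Fern=6, Ivy=7, Maris=26, Easton=31. Nearest is Fern (6).
From Fern: distances to unvisited — Ivy=3, Maris=20, Easton=25. Nearest is Ivy (3).
From Ivy: distances to unvisited — Maris=21, Easton=26. Nearest is Maris (21).
From Maris: distances to unvisited — Easton=5. Nearest is Easton (5).
Return Easton→Ridge: 32.
Total = 1 + 6 + 3 + 21 + 5 + 32 = 68.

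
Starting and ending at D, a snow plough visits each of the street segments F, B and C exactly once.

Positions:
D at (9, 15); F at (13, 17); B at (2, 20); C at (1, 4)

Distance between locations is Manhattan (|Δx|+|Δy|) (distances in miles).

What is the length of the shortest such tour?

With 3 stops there are 3!/2 = 3 distinct round trips (a route and its reverse cost the same).
D → F → B → C → D: 6+14+17+19 = 56
D → F → C → B → D: 6+25+17+12 = 60
D → B → F → C → D: 12+14+25+19 = 70
The minimum is 56.
One optimal route: D → F → B → C → D (or its reverse).

Shortest round trip = 56 miles.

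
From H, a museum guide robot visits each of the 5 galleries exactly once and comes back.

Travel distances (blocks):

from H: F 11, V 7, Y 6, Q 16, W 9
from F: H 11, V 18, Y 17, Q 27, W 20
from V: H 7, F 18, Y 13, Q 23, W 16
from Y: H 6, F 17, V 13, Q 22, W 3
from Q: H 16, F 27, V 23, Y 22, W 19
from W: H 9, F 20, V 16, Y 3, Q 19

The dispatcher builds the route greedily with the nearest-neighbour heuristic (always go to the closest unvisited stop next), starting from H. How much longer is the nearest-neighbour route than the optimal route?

The nearest-neighbour route is 6 blocks longer than optimal.

From H: Y=6, V=7, W=9, F=11, Q=16 → choose Y (6).
From Y: W=3, V=13, F=17, Q=22 → choose W (3).
From W: V=16, Q=19, F=20 → choose V (16).
From V: F=18, Q=23 → choose F (18).
From F: Q=27 → choose Q (27).
NN route H → Y → W → V → F → Q → H costs 86.
Optimal: H → F → V → Y → W → Q → H costs 80 (by enumerating all 60 distinct tours).
Excess = 86 − 80 = 6.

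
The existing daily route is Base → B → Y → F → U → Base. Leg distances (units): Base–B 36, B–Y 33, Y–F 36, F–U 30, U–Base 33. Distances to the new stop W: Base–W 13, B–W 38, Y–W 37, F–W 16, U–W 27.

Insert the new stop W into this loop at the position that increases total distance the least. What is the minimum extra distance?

Insertion cost between consecutive stops i–j is d(i,W) + d(W,j) − d(i,j):
  between Base and B: 13 + 38 − 36 = 15
  between B and Y: 38 + 37 − 33 = 42
  between Y and F: 37 + 16 − 36 = 17
  between F and U: 16 + 27 − 30 = 13
  between U and Base: 27 + 13 − 33 = 7
Cheapest insertion is between U and Base, adding 7.
New total = 168 + 7 = 175.

+7 — insert W between U and Base.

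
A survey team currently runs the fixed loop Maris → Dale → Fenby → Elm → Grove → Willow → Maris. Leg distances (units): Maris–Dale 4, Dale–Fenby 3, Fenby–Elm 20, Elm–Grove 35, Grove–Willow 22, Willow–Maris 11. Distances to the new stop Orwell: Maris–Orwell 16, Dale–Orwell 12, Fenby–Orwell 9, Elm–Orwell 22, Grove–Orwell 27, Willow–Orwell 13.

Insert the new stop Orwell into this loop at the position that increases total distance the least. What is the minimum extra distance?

Insertion cost between consecutive stops i–j is d(i,Orwell) + d(Orwell,j) − d(i,j):
  between Maris and Dale: 16 + 12 − 4 = 24
  between Dale and Fenby: 12 + 9 − 3 = 18
  between Fenby and Elm: 9 + 22 − 20 = 11
  between Elm and Grove: 22 + 27 − 35 = 14
  between Grove and Willow: 27 + 13 − 22 = 18
  between Willow and Maris: 13 + 16 − 11 = 18
Cheapest insertion is between Fenby and Elm, adding 11.
New total = 95 + 11 = 106.

Adding 11 by placing Orwell on the Fenby–Elm leg.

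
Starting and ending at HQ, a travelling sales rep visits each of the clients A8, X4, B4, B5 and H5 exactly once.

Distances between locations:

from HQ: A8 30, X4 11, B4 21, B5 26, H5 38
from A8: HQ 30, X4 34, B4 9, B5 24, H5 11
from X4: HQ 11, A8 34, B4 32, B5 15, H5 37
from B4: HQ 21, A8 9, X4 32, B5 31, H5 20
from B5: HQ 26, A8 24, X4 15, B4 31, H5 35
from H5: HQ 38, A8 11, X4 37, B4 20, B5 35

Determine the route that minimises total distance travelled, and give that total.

102 — the shortest possible round trip.

With 5 stops there are 5!/2 = 60 distinct round trips (a route and its reverse cost the same).
HQ→A8→X4→B4→B5→H5→HQ: 30+34+32+31+35+38 = 200
HQ→A8→X4→B4→H5→B5→HQ: 30+34+32+20+35+26 = 177
HQ→A8→X4→B5→B4→H5→HQ: 30+34+15+31+20+38 = 168
HQ→A8→X4→B5→H5→B4→HQ: 30+34+15+35+20+21 = 155
HQ→A8→X4→H5→B4→B5→HQ: 30+34+37+20+31+26 = 178
HQ→A8→X4→H5→B5→B4→HQ: 30+34+37+35+31+21 = 188
HQ→A8→B4→X4→B5→H5→HQ: 30+9+32+15+35+38 = 159
HQ→A8→B4→X4→H5→B5→HQ: 30+9+32+37+35+26 = 169
HQ→A8→B4→B5→X4→H5→HQ: 30+9+31+15+37+38 = 160
HQ→A8→B4→B5→H5→X4→HQ: 30+9+31+35+37+11 = 153
HQ→A8→B4→H5→X4→B5→HQ: 30+9+20+37+15+26 = 137
HQ→A8→B4→H5→B5→X4→HQ: 30+9+20+35+15+11 = 120
HQ→A8→B5→X4→B4→H5→HQ: 30+24+15+32+20+38 = 159
HQ→A8→B5→X4→H5→B4→HQ: 30+24+15+37+20+21 = 147
… (46 more)
HQ→X4→B5→A8→H5→B4→HQ: 11+15+24+11+20+21 = 102  ← best
The minimum is 102.
One optimal route: HQ → X4 → B5 → A8 → H5 → B4 → HQ (or its reverse).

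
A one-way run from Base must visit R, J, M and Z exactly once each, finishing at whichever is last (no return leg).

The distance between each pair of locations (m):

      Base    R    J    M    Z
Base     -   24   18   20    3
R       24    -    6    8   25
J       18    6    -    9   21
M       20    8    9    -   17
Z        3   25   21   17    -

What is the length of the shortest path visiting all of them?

There are 4! = 24 possible orderings.
Base→R→J→M→Z: 24+6+9+17 = 56
Base→R→J→Z→M: 24+6+21+17 = 68
Base→R→M→J→Z: 24+8+9+21 = 62
Base→R→M→Z→J: 24+8+17+21 = 70
Base→R→Z→J→M: 24+25+21+9 = 79
Base→R→Z→M→J: 24+25+17+9 = 75
Base→J→R→M→Z: 18+6+8+17 = 49
Base→J→R→Z→M: 18+6+25+17 = 66
Base→J→M→R→Z: 18+9+8+25 = 60
Base→J→M→Z→R: 18+9+17+25 = 69
Base→J→Z→R→M: 18+21+25+8 = 72
Base→J→Z→M→R: 18+21+17+8 = 64
Base→M→R→J→Z: 20+8+6+21 = 55
Base→M→R→Z→J: 20+8+25+21 = 74
… (10 more)
Base→Z→M→R→J: 3+17+8+6 = 34  ← best
The minimum is 34.
One shortest path: Base → Z → M → R → J.

Shortest open route: 34 m.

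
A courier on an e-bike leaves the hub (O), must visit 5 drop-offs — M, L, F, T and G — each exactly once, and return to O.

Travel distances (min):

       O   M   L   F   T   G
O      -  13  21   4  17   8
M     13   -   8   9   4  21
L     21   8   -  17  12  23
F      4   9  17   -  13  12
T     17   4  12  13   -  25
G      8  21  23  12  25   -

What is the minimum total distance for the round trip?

Minimum total distance: 60 min.

There are 60 distinct closed tours to check (reversals are equivalent).
O - M - L - F - T - G - O: 13+8+17+13+25+8 = 84
O - M - L - F - G - T - O: 13+8+17+12+25+17 = 92
O - M - L - T - F - G - O: 13+8+12+13+12+8 = 66
O - M - L - T - G - F - O: 13+8+12+25+12+4 = 74
O - M - L - G - F - T - O: 13+8+23+12+13+17 = 86
O - M - L - G - T - F - O: 13+8+23+25+13+4 = 86
O - M - F - L - T - G - O: 13+9+17+12+25+8 = 84
O - M - F - L - G - T - O: 13+9+17+23+25+17 = 104
O - M - F - T - L - G - O: 13+9+13+12+23+8 = 78
O - M - F - T - G - L - O: 13+9+13+25+23+21 = 104
O - M - F - G - L - T - O: 13+9+12+23+12+17 = 86
O - M - F - G - T - L - O: 13+9+12+25+12+21 = 92
O - M - T - L - F - G - O: 13+4+12+17+12+8 = 66
O - M - T - L - G - F - O: 13+4+12+23+12+4 = 68
… (46 more)
O - F - M - T - L - G - O: 4+9+4+12+23+8 = 60  ← best
The minimum is 60.
One optimal route: O → F → M → T → L → G → O (or its reverse).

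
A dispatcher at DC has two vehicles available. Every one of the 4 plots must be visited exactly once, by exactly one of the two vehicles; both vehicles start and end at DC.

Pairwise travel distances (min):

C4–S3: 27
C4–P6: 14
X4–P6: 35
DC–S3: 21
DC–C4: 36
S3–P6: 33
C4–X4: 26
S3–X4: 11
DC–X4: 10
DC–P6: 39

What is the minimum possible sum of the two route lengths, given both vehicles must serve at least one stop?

Try each way of splitting the stops between the two vehicles (each non-empty) and, for each split, find the best tour for each vehicle:
  {C4} + {S3, X4, P6}: 72 + 93 = 165
  {S3} + {C4, X4, P6}: 42 + 89 = 131
  {C4, S3} + {X4, P6}: 84 + 84 = 168
  {X4} + {C4, S3, P6}: 20 + 101 = 121
  {C4, X4} + {S3, P6}: 72 + 93 = 165
  {S3, X4} + {C4, P6}: 42 + 89 = 131
  … (7 splits in total)
Best: vehicle 1 DC → X4 → DC = 20; vehicle 2 DC → S3 → C4 → P6 → DC = 101; combined 121.

Minimum combined distance: 121 min.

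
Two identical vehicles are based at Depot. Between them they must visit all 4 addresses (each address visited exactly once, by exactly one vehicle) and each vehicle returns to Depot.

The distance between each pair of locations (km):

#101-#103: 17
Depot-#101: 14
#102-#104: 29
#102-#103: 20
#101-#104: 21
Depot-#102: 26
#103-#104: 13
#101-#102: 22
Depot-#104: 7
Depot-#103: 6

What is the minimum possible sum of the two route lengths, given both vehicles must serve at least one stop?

There are 2^3 − 1 = 7 ways to divide the 4 stops into two non-empty groups. For each, the best each vehicle can do is its own shortest tour through its group:
  {#101} + {#102, #103, #104}: 28 + 62 = 90
  {#102} + {#101, #103, #104}: 52 + 51 = 103
  {#101, #102} + {#103, #104}: 62 + 26 = 88
  {#103} + {#101, #102, #104}: 12 + 72 = 84
  {#101, #103} + {#102, #104}: 37 + 62 = 99
  {#102, #103} + {#101, #104}: 52 + 42 = 94
  … (7 splits in total)
  {#101, #102, #103} + {#104}: 62 + 14 = 76  ← best
Best: vehicle 1 Depot → #101 → #102 → #103 → Depot = 62; vehicle 2 Depot → #104 → Depot = 14; combined 76.

Minimum combined distance: 76 km.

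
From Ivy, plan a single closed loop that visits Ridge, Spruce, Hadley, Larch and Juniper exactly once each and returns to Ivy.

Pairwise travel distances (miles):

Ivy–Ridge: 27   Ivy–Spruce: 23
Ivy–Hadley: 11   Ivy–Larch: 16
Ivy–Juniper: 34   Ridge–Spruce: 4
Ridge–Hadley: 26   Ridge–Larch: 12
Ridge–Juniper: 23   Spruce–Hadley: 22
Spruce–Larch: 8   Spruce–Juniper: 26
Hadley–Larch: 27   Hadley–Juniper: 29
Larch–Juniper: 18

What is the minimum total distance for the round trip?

Shortest round trip = 91 miles.

Ivy→Ridge→Spruce→Hadley→Larch→Juniper→Ivy: 27+4+22+27+18+34 = 132
Ivy→Ridge→Spruce→Hadley→Juniper→Larch→Ivy: 27+4+22+29+18+16 = 116
Ivy→Ridge→Spruce→Larch→Hadley→Juniper→Ivy: 27+4+8+27+29+34 = 129
Ivy→Ridge→Spruce→Larch→Juniper→Hadley→Ivy: 27+4+8+18+29+11 = 97
Ivy→Ridge→Spruce→Juniper→Hadley→Larch→Ivy: 27+4+26+29+27+16 = 129
Ivy→Ridge→Spruce→Juniper→Larch→Hadley→Ivy: 27+4+26+18+27+11 = 113
Ivy→Ridge→Hadley→Spruce→Larch→Juniper→Ivy: 27+26+22+8+18+34 = 135
Ivy→Ridge→Hadley→Spruce→Juniper→Larch→Ivy: 27+26+22+26+18+16 = 135
Ivy→Ridge→Hadley→Larch→Spruce→Juniper→Ivy: 27+26+27+8+26+34 = 148
Ivy→Ridge→Hadley→Larch→Juniper→Spruce→Ivy: 27+26+27+18+26+23 = 147
Ivy→Ridge→Hadley→Juniper→Spruce→Larch→Ivy: 27+26+29+26+8+16 = 132
Ivy→Ridge→Hadley→Juniper→Larch→Spruce→Ivy: 27+26+29+18+8+23 = 131
Ivy→Ridge→Larch→Spruce→Hadley→Juniper→Ivy: 27+12+8+22+29+34 = 132
Ivy→Ridge→Larch→Spruce→Juniper→Hadley→Ivy: 27+12+8+26+29+11 = 113
… (46 more)
Ivy→Hadley→Juniper→Ridge→Spruce→Larch→Ivy: 11+29+23+4+8+16 = 91  ← best
The minimum is 91.
One optimal route: Ivy → Hadley → Juniper → Ridge → Spruce → Larch → Ivy (or its reverse).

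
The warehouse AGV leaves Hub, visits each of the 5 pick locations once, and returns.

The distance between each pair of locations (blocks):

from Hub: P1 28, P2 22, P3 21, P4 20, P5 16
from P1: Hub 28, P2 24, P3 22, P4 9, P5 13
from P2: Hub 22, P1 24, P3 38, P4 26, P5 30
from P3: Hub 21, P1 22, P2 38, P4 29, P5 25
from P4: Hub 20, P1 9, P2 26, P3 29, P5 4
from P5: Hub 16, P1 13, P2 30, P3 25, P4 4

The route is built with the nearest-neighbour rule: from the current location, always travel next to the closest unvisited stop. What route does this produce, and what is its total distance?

Hub → [P5:16 / P4:20 / P3:21 / P2:22 / P1:28] → P5 (16)
P5 → [P4:4 / P1:13 / P3:25 / P2:30] → P4 (4)
P4 → [P1:9 / P2:26 / P3:29] → P1 (9)
P1 → [P3:22 / P2:24] → P3 (22)
P3 → [P2:38] → P2 (38)
Return P2→Hub: 22.
Total = 16 + 4 + 9 + 22 + 38 + 22 = 111.

Nearest-neighbour total = 111 blocks; route Hub → P5 → P4 → P1 → P3 → P2 → Hub.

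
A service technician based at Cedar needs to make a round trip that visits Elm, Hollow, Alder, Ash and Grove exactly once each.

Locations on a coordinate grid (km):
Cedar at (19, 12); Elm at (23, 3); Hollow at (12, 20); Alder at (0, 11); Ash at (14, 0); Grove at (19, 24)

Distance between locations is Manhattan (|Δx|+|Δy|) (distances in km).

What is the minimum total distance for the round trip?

Cedar-Elm-Hollow-Alder-Ash-Grove-Cedar: 13+28+21+25+29+12 = 128
Cedar-Elm-Hollow-Alder-Grove-Ash-Cedar: 13+28+21+32+29+17 = 140
Cedar-Elm-Hollow-Ash-Alder-Grove-Cedar: 13+28+22+25+32+12 = 132
Cedar-Elm-Hollow-Ash-Grove-Alder-Cedar: 13+28+22+29+32+20 = 144
Cedar-Elm-Hollow-Grove-Alder-Ash-Cedar: 13+28+11+32+25+17 = 126
Cedar-Elm-Hollow-Grove-Ash-Alder-Cedar: 13+28+11+29+25+20 = 126
Cedar-Elm-Alder-Hollow-Ash-Grove-Cedar: 13+31+21+22+29+12 = 128
Cedar-Elm-Alder-Hollow-Grove-Ash-Cedar: 13+31+21+11+29+17 = 122
Cedar-Elm-Alder-Ash-Hollow-Grove-Cedar: 13+31+25+22+11+12 = 114
Cedar-Elm-Alder-Ash-Grove-Hollow-Cedar: 13+31+25+29+11+15 = 124
Cedar-Elm-Alder-Grove-Hollow-Ash-Cedar: 13+31+32+11+22+17 = 126
Cedar-Elm-Alder-Grove-Ash-Hollow-Cedar: 13+31+32+29+22+15 = 142
Cedar-Elm-Ash-Hollow-Alder-Grove-Cedar: 13+12+22+21+32+12 = 112
Cedar-Elm-Ash-Hollow-Grove-Alder-Cedar: 13+12+22+11+32+20 = 110
… (46 more)
Cedar-Elm-Ash-Alder-Hollow-Grove-Cedar: 13+12+25+21+11+12 = 94  ← best
The minimum is 94.
One optimal route: Cedar → Elm → Ash → Alder → Hollow → Grove → Cedar (or its reverse).

Shortest round trip = 94 km.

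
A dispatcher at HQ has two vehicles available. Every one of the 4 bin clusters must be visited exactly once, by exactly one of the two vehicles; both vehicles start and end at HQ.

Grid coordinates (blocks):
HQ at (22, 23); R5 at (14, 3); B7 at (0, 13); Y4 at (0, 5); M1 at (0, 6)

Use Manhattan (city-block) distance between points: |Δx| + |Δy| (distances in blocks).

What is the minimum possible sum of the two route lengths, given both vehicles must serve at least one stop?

Minimum combined distance: 136 blocks.

There are 2^3 − 1 = 7 ways to divide the 4 stops into two non-empty groups. For each, the best each vehicle can do is its own shortest tour through its group:
  {R5} + {B7, Y4, M1}: 56 + 80 = 136
  {B7} + {R5, Y4, M1}: 64 + 84 = 148
  {R5, B7} + {Y4, M1}: 84 + 80 = 164
  {Y4} + {R5, B7, M1}: 80 + 84 = 164
  {R5, Y4} + {B7, M1}: 84 + 78 = 162
  {B7, Y4} + {R5, M1}: 80 + 84 = 164
  … (7 splits in total)
Best: vehicle 1 HQ → R5 → HQ = 56; vehicle 2 HQ → B7 → Y4 → M1 → HQ = 80; combined 136.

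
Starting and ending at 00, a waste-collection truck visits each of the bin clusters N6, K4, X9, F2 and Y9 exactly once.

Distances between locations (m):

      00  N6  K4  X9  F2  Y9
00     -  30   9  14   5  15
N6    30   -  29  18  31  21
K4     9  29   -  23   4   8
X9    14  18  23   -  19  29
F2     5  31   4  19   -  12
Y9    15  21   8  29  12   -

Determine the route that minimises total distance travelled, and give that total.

70 m — the shortest possible round trip.

There are 60 distinct closed tours to check (reversals are equivalent).
00-N6-K4-X9-F2-Y9-00: 30+29+23+19+12+15 = 128
00-N6-K4-X9-Y9-F2-00: 30+29+23+29+12+5 = 128
00-N6-K4-F2-X9-Y9-00: 30+29+4+19+29+15 = 126
00-N6-K4-F2-Y9-X9-00: 30+29+4+12+29+14 = 118
00-N6-K4-Y9-X9-F2-00: 30+29+8+29+19+5 = 120
00-N6-K4-Y9-F2-X9-00: 30+29+8+12+19+14 = 112
00-N6-X9-K4-F2-Y9-00: 30+18+23+4+12+15 = 102
00-N6-X9-K4-Y9-F2-00: 30+18+23+8+12+5 = 96
00-N6-X9-F2-K4-Y9-00: 30+18+19+4+8+15 = 94
00-N6-X9-F2-Y9-K4-00: 30+18+19+12+8+9 = 96
00-N6-X9-Y9-K4-F2-00: 30+18+29+8+4+5 = 94
00-N6-X9-Y9-F2-K4-00: 30+18+29+12+4+9 = 102
00-N6-F2-K4-X9-Y9-00: 30+31+4+23+29+15 = 132
00-N6-F2-K4-Y9-X9-00: 30+31+4+8+29+14 = 116
… (46 more)
00-X9-N6-Y9-K4-F2-00: 14+18+21+8+4+5 = 70  ← best
The minimum is 70.
One optimal route: 00 → X9 → N6 → Y9 → K4 → F2 → 00 (or its reverse).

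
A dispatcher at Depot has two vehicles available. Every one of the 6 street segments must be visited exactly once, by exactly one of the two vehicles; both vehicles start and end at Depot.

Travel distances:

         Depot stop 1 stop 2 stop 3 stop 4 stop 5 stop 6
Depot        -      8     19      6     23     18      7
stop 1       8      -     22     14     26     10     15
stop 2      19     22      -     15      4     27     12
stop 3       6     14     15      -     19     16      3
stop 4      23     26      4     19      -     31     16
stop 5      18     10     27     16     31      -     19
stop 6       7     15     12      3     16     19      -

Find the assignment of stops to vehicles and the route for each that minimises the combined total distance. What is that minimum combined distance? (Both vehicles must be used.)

Minimum combined distance: 84.

Check every non-empty split of the stops between the two vehicles; for each half take its own optimal tour:
  {stop 1} + {stop 2, stop 3, stop 4, stop 5, stop 6}: 16 + 74 = 90
  {stop 2} + {stop 1, stop 3, stop 4, stop 5, stop 6}: 38 + 74 = 112
  {stop 1, stop 2} + {stop 3, stop 4, stop 5, stop 6}: 49 + 74 = 123
  {stop 3} + {stop 1, stop 2, stop 4, stop 5, stop 6}: 12 + 72 = 84
  {stop 1, stop 3} + {stop 2, stop 4, stop 5, stop 6}: 28 + 72 = 100
  {stop 2, stop 3} + {stop 1, stop 4, stop 5, stop 6}: 40 + 72 = 112
  … (31 splits in total)
Best: vehicle 1 Depot → stop 3 → Depot = 12; vehicle 2 Depot → stop 1 → stop 5 → stop 2 → stop 4 → stop 6 → Depot = 72; combined 84.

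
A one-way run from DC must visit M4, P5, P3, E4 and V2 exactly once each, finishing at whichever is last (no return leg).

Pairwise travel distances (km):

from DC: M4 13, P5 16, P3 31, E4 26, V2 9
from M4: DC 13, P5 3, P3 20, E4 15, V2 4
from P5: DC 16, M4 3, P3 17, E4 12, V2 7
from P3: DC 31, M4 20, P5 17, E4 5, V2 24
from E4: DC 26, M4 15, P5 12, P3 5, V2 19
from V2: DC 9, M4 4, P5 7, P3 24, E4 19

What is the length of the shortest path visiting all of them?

There are 5! = 120 possible orderings.
DC → M4 → P5 → P3 → E4 → V2: 13+3+17+5+19 = 57
DC → M4 → P5 → P3 → V2 → E4: 13+3+17+24+19 = 76
DC → M4 → P5 → E4 → P3 → V2: 13+3+12+5+24 = 57
DC → M4 → P5 → E4 → V2 → P3: 13+3+12+19+24 = 71
DC → M4 → P5 → V2 → P3 → E4: 13+3+7+24+5 = 52
DC → M4 → P5 → V2 → E4 → P3: 13+3+7+19+5 = 47
DC → M4 → P3 → P5 → E4 → V2: 13+20+17+12+19 = 81
DC → M4 → P3 → P5 → V2 → E4: 13+20+17+7+19 = 76
DC → M4 → P3 → E4 → P5 → V2: 13+20+5+12+7 = 57
DC → M4 → P3 → E4 → V2 → P5: 13+20+5+19+7 = 64
DC → M4 → P3 → V2 → P5 → E4: 13+20+24+7+12 = 76
DC → M4 → P3 → V2 → E4 → P5: 13+20+24+19+12 = 88
DC → M4 → E4 → P5 → P3 → V2: 13+15+12+17+24 = 81
DC → M4 → E4 → P5 → V2 → P3: 13+15+12+7+24 = 71
… (106 more)
DC → V2 → M4 → P5 → E4 → P3: 9+4+3+12+5 = 33  ← best
The minimum is 33.
One shortest path: DC → V2 → M4 → P5 → E4 → P3.

Minimum one-way distance = 33 km.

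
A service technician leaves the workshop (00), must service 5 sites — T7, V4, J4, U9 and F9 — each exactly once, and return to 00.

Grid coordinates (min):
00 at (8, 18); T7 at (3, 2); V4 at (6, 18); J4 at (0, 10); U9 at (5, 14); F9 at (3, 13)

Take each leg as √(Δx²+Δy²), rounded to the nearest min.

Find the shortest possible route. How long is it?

00 - T7 - V4 - J4 - U9 - F9 - 00: 17+16+10+6+2+7 = 58
00 - T7 - V4 - J4 - F9 - U9 - 00: 17+16+10+4+2+5 = 54
00 - T7 - V4 - U9 - J4 - F9 - 00: 17+16+4+6+4+7 = 54
00 - T7 - V4 - U9 - F9 - J4 - 00: 17+16+4+2+4+11 = 54
00 - T7 - V4 - F9 - J4 - U9 - 00: 17+16+6+4+6+5 = 54
00 - T7 - V4 - F9 - U9 - J4 - 00: 17+16+6+2+6+11 = 58
00 - T7 - J4 - V4 - U9 - F9 - 00: 17+9+10+4+2+7 = 49
00 - T7 - J4 - V4 - F9 - U9 - 00: 17+9+10+6+2+5 = 49
00 - T7 - J4 - U9 - V4 - F9 - 00: 17+9+6+4+6+7 = 49
00 - T7 - J4 - U9 - F9 - V4 - 00: 17+9+6+2+6+2 = 42
00 - T7 - J4 - F9 - V4 - U9 - 00: 17+9+4+6+4+5 = 45
00 - T7 - J4 - F9 - U9 - V4 - 00: 17+9+4+2+4+2 = 38
00 - T7 - U9 - V4 - J4 - F9 - 00: 17+12+4+10+4+7 = 54
00 - T7 - U9 - V4 - F9 - J4 - 00: 17+12+4+6+4+11 = 54
… (46 more)
The minimum is 38.
One optimal route: 00 → T7 → J4 → F9 → U9 → V4 → 00 (or its reverse).

Shortest round trip = 38 min.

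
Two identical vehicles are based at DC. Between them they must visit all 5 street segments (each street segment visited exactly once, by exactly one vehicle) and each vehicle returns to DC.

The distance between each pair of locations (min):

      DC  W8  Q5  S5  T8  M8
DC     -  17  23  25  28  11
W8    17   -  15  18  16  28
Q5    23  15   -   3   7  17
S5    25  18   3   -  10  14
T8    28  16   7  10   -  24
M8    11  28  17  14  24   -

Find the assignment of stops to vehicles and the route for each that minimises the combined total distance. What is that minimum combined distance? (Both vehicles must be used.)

Minimum combined distance: 90 min.

Try each way of splitting the stops between the two vehicles (each non-empty) and, for each split, find the best tour for each vehicle:
  {W8} + {Q5, S5, T8, M8}: 34 + 63 = 97
  {Q5} + {W8, S5, T8, M8}: 46 + 68 = 114
  {W8, Q5} + {S5, T8, M8}: 55 + 63 = 118
  {S5} + {W8, Q5, T8, M8}: 50 + 68 = 118
  {W8, S5} + {Q5, T8, M8}: 60 + 63 = 123
  {Q5, S5} + {W8, T8, M8}: 51 + 68 = 119
  … (15 splits in total)
  {W8, Q5, S5, T8} + {M8}: 68 + 22 = 90  ← best
Best: vehicle 1 DC → W8 → T8 → Q5 → S5 → DC = 68; vehicle 2 DC → M8 → DC = 22; combined 90.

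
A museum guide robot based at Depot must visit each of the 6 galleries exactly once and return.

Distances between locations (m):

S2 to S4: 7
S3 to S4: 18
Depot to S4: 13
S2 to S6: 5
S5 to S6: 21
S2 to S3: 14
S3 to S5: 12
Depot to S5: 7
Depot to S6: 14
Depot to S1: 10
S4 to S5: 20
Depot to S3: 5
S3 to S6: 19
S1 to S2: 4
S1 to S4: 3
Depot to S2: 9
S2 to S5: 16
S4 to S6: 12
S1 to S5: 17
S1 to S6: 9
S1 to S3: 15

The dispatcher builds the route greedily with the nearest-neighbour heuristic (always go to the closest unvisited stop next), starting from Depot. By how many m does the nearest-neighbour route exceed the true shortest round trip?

Depot: S3=5, S5=7, S2=9, S1=10, S4=13, S6=14 ⇒ S3
S3: S5=12, S2=14, S1=15, S4=18, S6=19 ⇒ S5
S5: S2=16, S1=17, S4=20, S6=21 ⇒ S2
S2: S1=4, S6=5, S4=7 ⇒ S1
S1: S4=3, S6=9 ⇒ S4
S4: S6=12 ⇒ S6
NN route Depot → S3 → S5 → S2 → S1 → S4 → S6 → Depot costs 66.
Optimal: Depot → S1 → S4 → S2 → S6 → S3 → S5 → Depot costs 63 (by enumerating all 360 distinct tours).
Excess = 66 − 63 = 3.

3 m longer than the optimal tour.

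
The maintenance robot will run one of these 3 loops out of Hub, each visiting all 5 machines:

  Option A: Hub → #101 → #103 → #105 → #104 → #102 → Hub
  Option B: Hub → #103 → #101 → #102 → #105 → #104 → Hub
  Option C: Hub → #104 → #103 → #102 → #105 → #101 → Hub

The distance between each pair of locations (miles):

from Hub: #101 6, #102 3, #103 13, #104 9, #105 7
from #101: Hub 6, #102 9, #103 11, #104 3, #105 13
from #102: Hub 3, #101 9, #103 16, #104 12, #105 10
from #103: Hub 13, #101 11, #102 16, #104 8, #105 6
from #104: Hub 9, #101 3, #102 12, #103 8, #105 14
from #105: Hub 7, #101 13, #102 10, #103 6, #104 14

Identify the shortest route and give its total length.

Option A: 6 + 11 + 6 + 14 + 12 + 3 = 52
Option B: 13 + 11 + 9 + 10 + 14 + 9 = 66
Option C: 9 + 8 + 16 + 10 + 13 + 6 = 62

52 miles — Option A is the shortest.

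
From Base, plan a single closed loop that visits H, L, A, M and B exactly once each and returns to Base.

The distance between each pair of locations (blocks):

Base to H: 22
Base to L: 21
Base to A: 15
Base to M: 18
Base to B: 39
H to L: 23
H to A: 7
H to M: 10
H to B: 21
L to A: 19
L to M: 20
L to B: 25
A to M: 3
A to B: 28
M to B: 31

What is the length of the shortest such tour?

Shortest round trip = 95 blocks.

There are 60 distinct closed tours to check (reversals are equivalent).
Base→H→L→A→M→B→Base: 22+23+19+3+31+39 = 137
Base→H→L→A→B→M→Base: 22+23+19+28+31+18 = 141
Base→H→L→M→A→B→Base: 22+23+20+3+28+39 = 135
Base→H→L→M→B→A→Base: 22+23+20+31+28+15 = 139
Base→H→L→B→A→M→Base: 22+23+25+28+3+18 = 119
Base→H→L→B→M→A→Base: 22+23+25+31+3+15 = 119
Base→H→A→L→M→B→Base: 22+7+19+20+31+39 = 138
Base→H→A→L→B→M→Base: 22+7+19+25+31+18 = 122
Base→H→A→M→L→B→Base: 22+7+3+20+25+39 = 116
Base→H→A→M→B→L→Base: 22+7+3+31+25+21 = 109
Base→H→A→B→L→M→Base: 22+7+28+25+20+18 = 120
Base→H→A→B→M→L→Base: 22+7+28+31+20+21 = 129
Base→H→M→L→A→B→Base: 22+10+20+19+28+39 = 138
Base→H→M→L→B→A→Base: 22+10+20+25+28+15 = 120
… (46 more)
Base→L→B→H→A→M→Base: 21+25+21+7+3+18 = 95  ← best
The minimum is 95.
One optimal route: Base → L → B → H → A → M → Base (or its reverse).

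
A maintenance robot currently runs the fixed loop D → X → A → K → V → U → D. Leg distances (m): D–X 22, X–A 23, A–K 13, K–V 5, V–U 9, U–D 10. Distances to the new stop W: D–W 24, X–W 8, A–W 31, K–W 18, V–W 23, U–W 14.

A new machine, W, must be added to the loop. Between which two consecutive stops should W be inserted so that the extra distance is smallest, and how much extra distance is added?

Insertion cost between consecutive stops i–j is d(i,W) + d(W,j) − d(i,j):
  between D and X: 24 + 8 − 22 = 10
  between X and A: 8 + 31 − 23 = 16
  between A and K: 31 + 18 − 13 = 36
  between K and V: 18 + 23 − 5 = 36
  between V and U: 23 + 14 − 9 = 28
  between U and D: 14 + 24 − 10 = 28
Cheapest insertion is between D and X, adding 10.
New total = 82 + 10 = 92.

Minimum extra distance: 10 m, inserting W between D and X.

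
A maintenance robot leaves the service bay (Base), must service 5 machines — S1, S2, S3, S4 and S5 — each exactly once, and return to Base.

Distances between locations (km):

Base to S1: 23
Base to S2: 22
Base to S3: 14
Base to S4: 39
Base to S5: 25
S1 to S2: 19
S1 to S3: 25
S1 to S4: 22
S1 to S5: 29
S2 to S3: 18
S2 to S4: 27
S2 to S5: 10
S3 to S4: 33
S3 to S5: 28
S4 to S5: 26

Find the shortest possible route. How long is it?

113 km — the shortest possible round trip.

With 5 stops there are 5!/2 = 60 distinct round trips (a route and its reverse cost the same).
Base - S1 - S2 - S3 - S4 - S5 - Base: 23+19+18+33+26+25 = 144
Base - S1 - S2 - S3 - S5 - S4 - Base: 23+19+18+28+26+39 = 153
Base - S1 - S2 - S4 - S3 - S5 - Base: 23+19+27+33+28+25 = 155
Base - S1 - S2 - S4 - S5 - S3 - Base: 23+19+27+26+28+14 = 137
Base - S1 - S2 - S5 - S3 - S4 - Base: 23+19+10+28+33+39 = 152
Base - S1 - S2 - S5 - S4 - S3 - Base: 23+19+10+26+33+14 = 125
Base - S1 - S3 - S2 - S4 - S5 - Base: 23+25+18+27+26+25 = 144
Base - S1 - S3 - S2 - S5 - S4 - Base: 23+25+18+10+26+39 = 141
Base - S1 - S3 - S4 - S2 - S5 - Base: 23+25+33+27+10+25 = 143
Base - S1 - S3 - S4 - S5 - S2 - Base: 23+25+33+26+10+22 = 139
Base - S1 - S3 - S5 - S2 - S4 - Base: 23+25+28+10+27+39 = 152
Base - S1 - S3 - S5 - S4 - S2 - Base: 23+25+28+26+27+22 = 151
Base - S1 - S4 - S2 - S3 - S5 - Base: 23+22+27+18+28+25 = 143
Base - S1 - S4 - S2 - S5 - S3 - Base: 23+22+27+10+28+14 = 124
… (46 more)
Base - S1 - S4 - S5 - S2 - S3 - Base: 23+22+26+10+18+14 = 113  ← best
The minimum is 113.
One optimal route: Base → S1 → S4 → S5 → S2 → S3 → Base (or its reverse).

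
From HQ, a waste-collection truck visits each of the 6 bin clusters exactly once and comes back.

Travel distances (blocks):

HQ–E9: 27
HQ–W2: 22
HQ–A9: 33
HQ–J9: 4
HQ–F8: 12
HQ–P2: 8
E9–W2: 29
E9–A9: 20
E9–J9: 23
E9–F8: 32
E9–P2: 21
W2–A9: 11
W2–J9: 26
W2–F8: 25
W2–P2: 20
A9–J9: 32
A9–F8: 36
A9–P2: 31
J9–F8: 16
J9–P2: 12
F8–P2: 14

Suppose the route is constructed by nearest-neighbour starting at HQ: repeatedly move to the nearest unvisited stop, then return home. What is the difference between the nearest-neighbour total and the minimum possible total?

HQ: J9=4, P2=8, F8=12, W2=22, E9=27, A9=33 ⇒ J9
J9: P2=12, F8=16, E9=23, W2=26, A9=32 ⇒ P2
P2: F8=14, W2=20, E9=21, A9=31 ⇒ F8
F8: W2=25, E9=32, A9=36 ⇒ W2
W2: A9=11, E9=29 ⇒ A9
A9: E9=20 ⇒ E9
NN route HQ → J9 → P2 → F8 → W2 → A9 → E9 → HQ costs 113.
Optimal: HQ → J9 → E9 → A9 → W2 → P2 → F8 → HQ costs 104 (by enumerating all 360 distinct tours).
Excess = 113 − 104 = 9.

The nearest-neighbour route is 9 blocks longer than optimal.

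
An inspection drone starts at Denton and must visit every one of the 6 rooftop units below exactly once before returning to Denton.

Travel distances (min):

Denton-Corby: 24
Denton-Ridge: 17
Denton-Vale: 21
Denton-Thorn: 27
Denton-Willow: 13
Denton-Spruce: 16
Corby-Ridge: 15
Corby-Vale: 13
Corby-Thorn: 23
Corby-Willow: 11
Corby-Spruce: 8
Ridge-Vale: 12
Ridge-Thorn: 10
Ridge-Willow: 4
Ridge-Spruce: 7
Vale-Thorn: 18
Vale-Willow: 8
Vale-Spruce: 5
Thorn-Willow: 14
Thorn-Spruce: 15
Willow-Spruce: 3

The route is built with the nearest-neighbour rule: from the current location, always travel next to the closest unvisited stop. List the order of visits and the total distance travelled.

At Denton the remaining stops are Willow 13, Spruce 16, Ridge 17, Vale 21, Corby 24, Thorn 27; go to Willow.
At Willow the remaining stops are Spruce 3, Ridge 4, Vale 8, Corby 11, Thorn 14; go to Spruce.
At Spruce the remaining stops are Vale 5, Ridge 7, Corby 8, Thorn 15; go to Vale.
At Vale the remaining stops are Ridge 12, Corby 13, Thorn 18; go to Ridge.
At Ridge the remaining stops are Thorn 10, Corby 15; go to Thorn.
At Thorn the remaining stops are Corby 23; go to Corby.
Return Corby→Denton: 24.
Total = 13 + 3 + 5 + 12 + 10 + 23 + 24 = 90.

Nearest-neighbour total = 90 min; route Denton → Willow → Spruce → Vale → Ridge → Thorn → Corby → Denton.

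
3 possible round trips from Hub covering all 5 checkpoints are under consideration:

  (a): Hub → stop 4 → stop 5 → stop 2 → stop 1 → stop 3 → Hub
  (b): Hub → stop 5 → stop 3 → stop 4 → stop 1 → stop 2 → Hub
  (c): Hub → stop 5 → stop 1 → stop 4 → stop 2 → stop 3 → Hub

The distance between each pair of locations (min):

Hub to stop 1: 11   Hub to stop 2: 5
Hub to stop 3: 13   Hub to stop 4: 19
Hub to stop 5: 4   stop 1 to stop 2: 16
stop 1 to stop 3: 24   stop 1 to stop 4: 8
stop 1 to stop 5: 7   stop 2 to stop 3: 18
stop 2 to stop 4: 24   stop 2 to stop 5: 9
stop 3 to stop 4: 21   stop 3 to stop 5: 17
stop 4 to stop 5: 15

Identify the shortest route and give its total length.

(a): 19 + 15 + 9 + 16 + 24 + 13 = 96
(b): 4 + 17 + 21 + 8 + 16 + 5 = 71
(c): 4 + 7 + 8 + 24 + 18 + 13 = 74

Shortest is (b), total 71 min.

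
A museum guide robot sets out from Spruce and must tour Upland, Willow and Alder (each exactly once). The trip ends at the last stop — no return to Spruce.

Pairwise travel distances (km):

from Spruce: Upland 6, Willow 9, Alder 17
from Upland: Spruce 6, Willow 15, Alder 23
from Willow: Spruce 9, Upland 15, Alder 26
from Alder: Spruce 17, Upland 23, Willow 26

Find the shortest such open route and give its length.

There are 3! = 6 possible orderings.
Spruce → Upland → Willow → Alder: 6+15+26 = 47
Spruce → Upland → Alder → Willow: 6+23+26 = 55
Spruce → Willow → Upland → Alder: 9+15+23 = 47
Spruce → Willow → Alder → Upland: 9+26+23 = 58
Spruce → Alder → Upland → Willow: 17+23+15 = 55
Spruce → Alder → Willow → Upland: 17+26+15 = 58
The minimum is 47.
One shortest path: Spruce → Upland → Willow → Alder.

47 km — the minimum one-way total.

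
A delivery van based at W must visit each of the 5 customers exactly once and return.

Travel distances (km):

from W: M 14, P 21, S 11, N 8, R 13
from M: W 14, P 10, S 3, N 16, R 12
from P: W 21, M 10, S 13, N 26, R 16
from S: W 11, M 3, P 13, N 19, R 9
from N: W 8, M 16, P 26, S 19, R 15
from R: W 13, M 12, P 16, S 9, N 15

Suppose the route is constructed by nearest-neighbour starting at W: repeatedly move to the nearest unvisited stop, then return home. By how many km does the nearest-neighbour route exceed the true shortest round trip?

Excess over optimum: 3 km.

From W: N=8, S=11, R=13, M=14, P=21 → choose N (8).
From N: R=15, M=16, S=19, P=26 → choose R (15).
From R: S=9, M=12, P=16 → choose S (9).
From S: M=3, P=13 → choose M (3).
From M: P=10 → choose P (10).
NN route W → N → R → S → M → P → W costs 66.
Optimal: W → S → M → P → R → N → W costs 63 (by enumerating all 60 distinct tours).
Excess = 66 − 63 = 3.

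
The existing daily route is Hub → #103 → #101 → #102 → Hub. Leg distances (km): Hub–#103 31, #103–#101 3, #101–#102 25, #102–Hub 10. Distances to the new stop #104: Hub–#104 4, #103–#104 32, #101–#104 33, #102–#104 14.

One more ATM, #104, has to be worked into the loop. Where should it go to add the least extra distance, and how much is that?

+5 km — insert #104 between Hub and #103.

Insertion cost between consecutive stops i–j is d(i,#104) + d(#104,j) − d(i,j):
  between Hub and #103: 4 + 32 − 31 = 5
  between #103 and #101: 32 + 33 − 3 = 62
  between #101 and #102: 33 + 14 − 25 = 22
  between #102 and Hub: 14 + 4 − 10 = 8
Cheapest insertion is between Hub and #103, adding 5.
New total = 69 + 5 = 74.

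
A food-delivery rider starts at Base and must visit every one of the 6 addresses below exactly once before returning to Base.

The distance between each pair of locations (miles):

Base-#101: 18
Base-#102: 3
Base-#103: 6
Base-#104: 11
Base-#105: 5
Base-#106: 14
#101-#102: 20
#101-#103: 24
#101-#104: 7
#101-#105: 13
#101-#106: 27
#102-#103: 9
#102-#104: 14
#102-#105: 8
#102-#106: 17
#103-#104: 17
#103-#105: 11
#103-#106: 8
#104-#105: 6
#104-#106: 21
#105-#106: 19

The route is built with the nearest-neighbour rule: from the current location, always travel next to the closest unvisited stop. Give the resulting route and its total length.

Nearest-neighbour total = 70 miles; route Base → #102 → #105 → #104 → #101 → #103 → #106 → Base.

Base → [#102:3 / #105:5 / #103:6 / #104:11 / #106:14 / #101:18] → #102 (3)
#102 → [#105:8 / #103:9 / #104:14 / #106:17 / #101:20] → #105 (8)
#105 → [#104:6 / #103:11 / #101:13 / #106:19] → #104 (6)
#104 → [#101:7 / #103:17 / #106:21] → #101 (7)
#101 → [#103:24 / #106:27] → #103 (24)
#103 → [#106:8] → #106 (8)
Return #106→Base: 14.
Total = 3 + 8 + 6 + 7 + 24 + 8 + 14 = 70.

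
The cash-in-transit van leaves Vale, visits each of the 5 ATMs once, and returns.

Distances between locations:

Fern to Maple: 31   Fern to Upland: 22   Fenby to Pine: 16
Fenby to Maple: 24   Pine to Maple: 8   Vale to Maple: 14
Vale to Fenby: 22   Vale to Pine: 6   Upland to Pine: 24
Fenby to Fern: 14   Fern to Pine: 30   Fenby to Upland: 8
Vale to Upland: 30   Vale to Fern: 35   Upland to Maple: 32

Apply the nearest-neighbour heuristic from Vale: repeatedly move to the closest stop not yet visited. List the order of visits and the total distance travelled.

From Vale: distances to unvisited — Pine=6, Maple=14, Fenby=22, Upland=30, Fern=35. Nearest is Pine (6).
From Pine: distances to unvisited — Maple=8, Fenby=16, Upland=24, Fern=30. Nearest is Maple (8).
From Maple: distances to unvisited — Fenby=24, Fern=31, Upland=32. Nearest is Fenby (24).
From Fenby: distances to unvisited — Upland=8, Fern=14. Nearest is Upland (8).
From Upland: distances to unvisited — Fern=22. Nearest is Fern (22).
Return Fern→Vale: 35.
Total = 6 + 8 + 24 + 8 + 22 + 35 = 103.

Nearest-neighbour total = 103; route Vale → Pine → Maple → Fenby → Upland → Fern → Vale.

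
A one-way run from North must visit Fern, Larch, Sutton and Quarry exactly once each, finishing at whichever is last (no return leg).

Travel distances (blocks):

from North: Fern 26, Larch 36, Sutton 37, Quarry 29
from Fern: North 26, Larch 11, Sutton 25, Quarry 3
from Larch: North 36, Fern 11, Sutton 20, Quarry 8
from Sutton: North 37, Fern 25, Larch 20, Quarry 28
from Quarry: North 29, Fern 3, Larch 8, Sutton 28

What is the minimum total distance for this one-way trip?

57 blocks — the minimum one-way total.

There are 4! = 24 possible orderings.
North→Fern→Larch→Sutton→Quarry: 26+11+20+28 = 85
North→Fern→Larch→Quarry→Sutton: 26+11+8+28 = 73
North→Fern→Sutton→Larch→Quarry: 26+25+20+8 = 79
North→Fern→Sutton→Quarry→Larch: 26+25+28+8 = 87
North→Fern→Quarry→Larch→Sutton: 26+3+8+20 = 57
North→Fern→Quarry→Sutton→Larch: 26+3+28+20 = 77
North→Larch→Fern→Sutton→Quarry: 36+11+25+28 = 100
North→Larch→Fern→Quarry→Sutton: 36+11+3+28 = 78
North→Larch→Sutton→Fern→Quarry: 36+20+25+3 = 84
North→Larch→Sutton→Quarry→Fern: 36+20+28+3 = 87
North→Larch→Quarry→Fern→Sutton: 36+8+3+25 = 72
North→Larch→Quarry→Sutton→Fern: 36+8+28+25 = 97
North→Sutton→Fern→Larch→Quarry: 37+25+11+8 = 81
North→Sutton→Fern→Quarry→Larch: 37+25+3+8 = 73
… (10 more)
The minimum is 57.
One shortest path: North → Fern → Quarry → Larch → Sutton.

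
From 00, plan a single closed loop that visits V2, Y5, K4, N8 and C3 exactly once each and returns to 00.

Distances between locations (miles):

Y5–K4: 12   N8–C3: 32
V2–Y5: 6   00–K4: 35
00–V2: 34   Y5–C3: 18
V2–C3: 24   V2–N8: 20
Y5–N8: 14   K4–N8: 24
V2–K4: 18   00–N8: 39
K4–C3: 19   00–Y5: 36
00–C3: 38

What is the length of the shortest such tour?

00-V2-Y5-K4-N8-C3-00: 34+6+12+24+32+38 = 146
00-V2-Y5-K4-C3-N8-00: 34+6+12+19+32+39 = 142
00-V2-Y5-N8-K4-C3-00: 34+6+14+24+19+38 = 135
00-V2-Y5-N8-C3-K4-00: 34+6+14+32+19+35 = 140
00-V2-Y5-C3-K4-N8-00: 34+6+18+19+24+39 = 140
00-V2-Y5-C3-N8-K4-00: 34+6+18+32+24+35 = 149
00-V2-K4-Y5-N8-C3-00: 34+18+12+14+32+38 = 148
00-V2-K4-Y5-C3-N8-00: 34+18+12+18+32+39 = 153
00-V2-K4-N8-Y5-C3-00: 34+18+24+14+18+38 = 146
00-V2-K4-N8-C3-Y5-00: 34+18+24+32+18+36 = 162
00-V2-K4-C3-Y5-N8-00: 34+18+19+18+14+39 = 142
00-V2-K4-C3-N8-Y5-00: 34+18+19+32+14+36 = 153
00-V2-N8-Y5-K4-C3-00: 34+20+14+12+19+38 = 137
00-V2-N8-Y5-C3-K4-00: 34+20+14+18+19+35 = 140
… (46 more)
00-N8-V2-Y5-K4-C3-00: 39+20+6+12+19+38 = 134  ← best
The minimum is 134.
One optimal route: 00 → N8 → V2 → Y5 → K4 → C3 → 00 (or its reverse).

Minimum total distance: 134 miles.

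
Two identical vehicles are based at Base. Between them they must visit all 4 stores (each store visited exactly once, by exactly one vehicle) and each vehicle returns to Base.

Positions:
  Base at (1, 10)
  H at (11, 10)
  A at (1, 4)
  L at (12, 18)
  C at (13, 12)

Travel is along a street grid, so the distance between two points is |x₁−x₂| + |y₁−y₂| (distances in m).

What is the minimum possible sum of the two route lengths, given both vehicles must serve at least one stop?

Minimum combined distance: 52 m.

Check every non-empty split of the stops between the two vehicles; for each half take its own optimal tour:
  {H} + {A, L, C}: 20 + 52 = 72
  {A} + {H, L, C}: 12 + 40 = 52
  {H, A} + {L, C}: 32 + 40 = 72
  {L} + {H, A, C}: 38 + 40 = 78
  {H, L} + {A, C}: 38 + 40 = 78
  {A, L} + {H, C}: 50 + 28 = 78
  … (7 splits in total)
Best: vehicle 1 Base → A → Base = 12; vehicle 2 Base → H → L → C → Base = 40; combined 52.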